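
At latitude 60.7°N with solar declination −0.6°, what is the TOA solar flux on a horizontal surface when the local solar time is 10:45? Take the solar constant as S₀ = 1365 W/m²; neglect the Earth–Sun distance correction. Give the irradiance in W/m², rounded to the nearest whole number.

Hour angle H = 15° × (10.75 − 12) = -18.75°.
cos θ_z = sin(60.7°) sin(-0.6°) + cos(60.7°) cos(-0.6°) cos(-18.75°) = -0.0091 + 0.4634 = 0.4543.
Top-of-atmosphere irradiance = S₀ cos θ_z = 1365 × 0.4543 = 620.12 W/m².

620 W/m²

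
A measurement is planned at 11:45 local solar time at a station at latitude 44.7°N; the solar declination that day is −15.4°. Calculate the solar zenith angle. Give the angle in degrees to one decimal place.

Hour angle H = 15° × (11.75 − 12) = -3.75°.
cos θ_z = sin(44.7°) sin(-15.4°) + cos(44.7°) cos(-15.4°) cos(-3.75°) = -0.1868 + 0.6838 = 0.4970.
θ_z = arccos(0.4970) = 60.20°.

60.2°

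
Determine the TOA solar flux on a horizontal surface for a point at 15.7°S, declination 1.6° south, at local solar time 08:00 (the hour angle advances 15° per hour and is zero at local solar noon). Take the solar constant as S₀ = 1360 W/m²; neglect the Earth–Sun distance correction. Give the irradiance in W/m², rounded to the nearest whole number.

665 W/m²

Hour angle H = 15° × (8 − 12) = -60.00°.
cos θ_z = sin φ sin δ + cos φ cos δ cos H = (-0.2706)(-0.0279) + (0.9627)(0.9996)(0.5000) = 0.4887.
Top-of-atmosphere irradiance = S₀ cos θ_z = 1360 × 0.4887 = 664.63 W/m².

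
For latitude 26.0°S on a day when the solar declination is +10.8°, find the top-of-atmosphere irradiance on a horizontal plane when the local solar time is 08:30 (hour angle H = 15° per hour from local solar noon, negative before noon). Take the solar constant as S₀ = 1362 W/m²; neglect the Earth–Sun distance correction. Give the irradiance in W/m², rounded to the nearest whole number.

Hour angle H = 15° × (8.5 − 12) = -52.50°.
cos θ_z = sin(-26.0°) sin(10.8°) + cos(-26.0°) cos(10.8°) cos(-52.50°) = -0.0821 + 0.5375 = 0.4554.
Top-of-atmosphere irradiance = S₀ cos θ_z = 1362 × 0.4554 = 620.25 W/m².

620 W/m²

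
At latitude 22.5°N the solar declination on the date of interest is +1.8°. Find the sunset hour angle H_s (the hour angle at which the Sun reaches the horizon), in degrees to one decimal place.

90.7°

The sunset hour angle satisfies cos H_s = −tan φ tan δ = -0.0130, giving H_s = 90.74°.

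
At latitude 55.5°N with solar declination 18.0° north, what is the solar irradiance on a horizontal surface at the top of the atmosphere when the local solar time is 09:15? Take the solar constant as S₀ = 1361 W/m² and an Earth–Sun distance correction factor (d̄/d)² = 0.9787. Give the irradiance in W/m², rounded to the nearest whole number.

Hour angle H = 15° × (9.25 − 12) = -41.25°.
With φ = 55.5°, δ = 18.0°, H = -41.25°: sin φ sin δ = 0.2547, cos φ cos δ cos H = 0.4050, so cos θ_z = 0.6597.
Top-of-atmosphere irradiance = S₀ (d̄/d)² cos θ_z = 1361 × 0.9787 × 0.6597 = 878.73 W/m².

879 W/m²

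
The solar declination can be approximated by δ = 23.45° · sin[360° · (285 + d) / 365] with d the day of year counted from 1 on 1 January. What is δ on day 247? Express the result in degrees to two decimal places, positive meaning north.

360 × (285 + 247) / 365 = 524.712°; sin(524.712°) = 0.2637.
δ = 23.45 × 0.2637 = 6.184° ≈ +6.18°.

+6.18°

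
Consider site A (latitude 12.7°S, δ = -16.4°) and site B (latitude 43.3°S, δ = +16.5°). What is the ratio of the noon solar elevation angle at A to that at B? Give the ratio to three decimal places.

2.858

A: 90° − |-12.7 − (-16.4)| = 86.30°.
B: 90° − |-43.3 − (16.5)| = 30.20°.
Ratio A/B = 86.3000 / 30.2000 = 2.8576.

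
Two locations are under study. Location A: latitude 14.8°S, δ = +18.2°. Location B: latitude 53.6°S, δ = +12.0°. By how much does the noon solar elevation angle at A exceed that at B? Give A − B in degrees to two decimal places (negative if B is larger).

A: 90° − |-14.8 − (18.2)| = 57.00°.
B: 90° − |-53.6 − (12.0)| = 24.40°.
A − B = 57.00 − 24.40 = 32.60°.

+32.60°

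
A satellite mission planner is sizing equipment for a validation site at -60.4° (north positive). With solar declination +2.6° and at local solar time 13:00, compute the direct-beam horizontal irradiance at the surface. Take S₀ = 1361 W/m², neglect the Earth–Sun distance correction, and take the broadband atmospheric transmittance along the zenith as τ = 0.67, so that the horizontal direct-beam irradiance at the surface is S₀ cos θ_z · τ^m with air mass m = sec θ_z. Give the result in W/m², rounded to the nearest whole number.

Hour angle H = 15° × (13 − 12) = 15.00°.
cos θ_z = sin φ sin δ + cos φ cos δ cos H = (-0.8695)(0.0454) + (0.4939)(0.9990)(0.9659) = 0.4371.
Air mass m = 1/cos θ_z = 1/0.4371 = 2.288; τ^m = 0.67^2.288 = 0.4000.
Surface direct beam = 1361 × 0.4371 × 0.4000 = 237.96 W/m².

238 W/m²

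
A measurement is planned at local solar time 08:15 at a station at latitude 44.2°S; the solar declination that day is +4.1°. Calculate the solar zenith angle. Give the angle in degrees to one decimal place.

Hour angle H = 15° × (8.25 − 12) = -56.25°.
cos θ_z = sin(-44.2°) sin(4.1°) + cos(-44.2°) cos(4.1°) cos(-56.25°) = -0.0498 + 0.3973 = 0.3475.
θ_z = arccos(0.3475) = 69.67°.

69.7°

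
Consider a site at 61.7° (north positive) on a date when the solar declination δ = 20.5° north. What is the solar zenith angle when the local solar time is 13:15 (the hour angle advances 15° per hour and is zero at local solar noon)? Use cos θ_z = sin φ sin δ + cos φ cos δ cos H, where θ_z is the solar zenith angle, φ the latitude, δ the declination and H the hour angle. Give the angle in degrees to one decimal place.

Hour angle H = 15° × (13.25 − 12) = 18.75°.
cos θ_z = sin(61.7°) sin(20.5°) + cos(61.7°) cos(20.5°) cos(18.75°) = 0.3083 + 0.4205 = 0.7288.
θ_z = arccos(0.7288) = 43.21°.

43.2°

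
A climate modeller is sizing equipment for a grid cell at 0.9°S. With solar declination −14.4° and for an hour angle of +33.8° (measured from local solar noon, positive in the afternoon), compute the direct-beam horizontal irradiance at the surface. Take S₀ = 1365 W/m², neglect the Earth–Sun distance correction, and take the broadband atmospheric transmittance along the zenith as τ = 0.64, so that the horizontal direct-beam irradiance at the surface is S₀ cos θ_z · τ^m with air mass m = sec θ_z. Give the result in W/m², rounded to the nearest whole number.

cos θ_z = sin(-0.9°) sin(-14.4°) + cos(-0.9°) cos(-14.4°) cos(33.80°) = 0.0039 + 0.8048 = 0.8087.
Air mass m = 1/cos θ_z = 1/0.8087 = 1.237; τ^m = 0.64^1.237 = 0.5758.
Surface direct beam = 1365 × 0.8087 × 0.5758 = 635.61 W/m².

636 W/m²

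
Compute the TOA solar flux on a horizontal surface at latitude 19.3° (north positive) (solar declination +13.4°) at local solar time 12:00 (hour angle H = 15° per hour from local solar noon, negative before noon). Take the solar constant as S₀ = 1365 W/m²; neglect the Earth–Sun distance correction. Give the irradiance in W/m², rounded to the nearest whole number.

1358 W/m²

Hour angle H = 15° × (12 − 12) = 0.00°.
cos θ_z = sin φ sin δ + cos φ cos δ cos H = (0.3305)(0.2317) + (0.9438)(0.9728)(1.0000) = 0.9947.
Top-of-atmosphere irradiance = S₀ cos θ_z = 1365 × 0.9947 = 1357.77 W/m².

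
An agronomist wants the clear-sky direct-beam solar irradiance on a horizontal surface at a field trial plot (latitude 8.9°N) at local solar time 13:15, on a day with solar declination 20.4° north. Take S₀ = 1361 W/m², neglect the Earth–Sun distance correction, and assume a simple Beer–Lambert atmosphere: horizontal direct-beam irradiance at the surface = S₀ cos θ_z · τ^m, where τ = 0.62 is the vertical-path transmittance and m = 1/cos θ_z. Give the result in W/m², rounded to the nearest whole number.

Hour angle H = 15° × (13.25 − 12) = 18.75°.
With φ = 8.9°, δ = 20.4°, H = 18.75°: sin φ sin δ = 0.0539, cos φ cos δ cos H = 0.8769, so cos θ_z = 0.9308.
Air mass m = 1/cos θ_z = 1/0.9308 = 1.074; τ^m = 0.62^1.074 = 0.5985.
Surface direct beam = 1361 × 0.9308 × 0.5985 = 758.19 W/m².

758 W/m²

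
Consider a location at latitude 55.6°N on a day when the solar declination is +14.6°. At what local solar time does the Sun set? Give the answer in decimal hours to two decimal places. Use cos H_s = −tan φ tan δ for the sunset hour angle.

−tan φ tan δ = −(1.4605)(0.2605) = -0.3805; H_s = arccos(-0.3805) = 112.36°.
Sunset is at 12 + H_s/15 = 12 + 7.491 = 19.491 h local solar time.

19.49 h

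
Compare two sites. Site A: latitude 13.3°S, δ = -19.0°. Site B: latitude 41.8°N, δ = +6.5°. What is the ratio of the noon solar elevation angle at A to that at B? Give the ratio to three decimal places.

1.541

A: 90° − |-13.3 − (-19.0)| = 84.30°.
B: 90° − |41.8 − (6.5)| = 54.70°.
Ratio A/B = 84.3000 / 54.7000 = 1.5411.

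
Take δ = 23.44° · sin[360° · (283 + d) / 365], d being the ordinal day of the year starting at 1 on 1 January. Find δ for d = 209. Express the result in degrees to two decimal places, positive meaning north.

360 × (283 + 209) / 365 = 485.260°; sin(485.260°) = 0.8165.
δ = 23.44 × 0.8165 = 19.139° ≈ +19.14°.

+19.14°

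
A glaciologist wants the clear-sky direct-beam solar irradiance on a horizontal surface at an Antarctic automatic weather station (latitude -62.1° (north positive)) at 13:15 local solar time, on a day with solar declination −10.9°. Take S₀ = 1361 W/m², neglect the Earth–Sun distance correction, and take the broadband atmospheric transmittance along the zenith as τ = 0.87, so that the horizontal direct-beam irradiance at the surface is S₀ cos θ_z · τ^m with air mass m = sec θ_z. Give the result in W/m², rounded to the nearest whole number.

Hour angle H = 15° × (13.25 − 12) = 18.75°.
With φ = -62.1°, δ = -10.9°, H = 18.75°: sin φ sin δ = 0.1671, cos φ cos δ cos H = 0.4351, so cos θ_z = 0.6022.
Air mass m = 1/cos θ_z = 1/0.6022 = 1.661; τ^m = 0.87^1.661 = 0.7935.
Surface direct beam = 1361 × 0.6022 × 0.7935 = 650.35 W/m².

650 W/m²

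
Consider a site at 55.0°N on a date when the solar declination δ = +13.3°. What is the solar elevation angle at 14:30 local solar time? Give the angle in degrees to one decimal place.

Hour angle H = 15° × (14.5 − 12) = 37.50°.
cos θ_z = sin(55.0°) sin(13.3°) + cos(55.0°) cos(13.3°) cos(37.50°) = 0.1884 + 0.4428 = 0.6312.
θ_z = arccos(0.6312) = 50.86°, so the elevation is 90° − 50.86° = 39.14°.

39.1°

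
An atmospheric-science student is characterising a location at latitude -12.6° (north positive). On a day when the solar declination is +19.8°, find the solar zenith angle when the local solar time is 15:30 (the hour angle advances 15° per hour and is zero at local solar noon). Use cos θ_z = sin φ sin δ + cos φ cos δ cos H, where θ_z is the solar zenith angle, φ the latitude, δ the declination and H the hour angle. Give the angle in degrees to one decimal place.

Hour angle H = 15° × (15.5 − 12) = 52.50°.
With φ = -12.6°, δ = 19.8°, H = 52.50°: sin φ sin δ = -0.0739, cos φ cos δ cos H = 0.5590, so cos θ_z = 0.4851.
θ_z = arccos(0.4851) = 60.98°.

61.0°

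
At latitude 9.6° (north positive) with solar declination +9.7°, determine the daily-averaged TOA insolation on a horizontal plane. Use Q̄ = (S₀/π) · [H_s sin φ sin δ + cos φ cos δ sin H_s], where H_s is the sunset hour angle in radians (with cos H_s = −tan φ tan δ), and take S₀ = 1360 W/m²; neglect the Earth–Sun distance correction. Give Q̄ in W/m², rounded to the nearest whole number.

440 W/m²

The sunset hour angle satisfies cos H_s = −tan φ tan δ = -0.0289, giving H_s = 91.66°. In radians, H_s = 1.5998.
H_s sin φ sin δ = 1.5998 × 0.1668 × 0.1685 = 0.0450.
cos φ cos δ sin H_s = 0.9860 × 0.9857 × 0.9996 = 0.9715.
Q̄ = (1360/π) × (0.0450 + 0.9715) = 432.90 × 1.0165 = 440.04 W/m².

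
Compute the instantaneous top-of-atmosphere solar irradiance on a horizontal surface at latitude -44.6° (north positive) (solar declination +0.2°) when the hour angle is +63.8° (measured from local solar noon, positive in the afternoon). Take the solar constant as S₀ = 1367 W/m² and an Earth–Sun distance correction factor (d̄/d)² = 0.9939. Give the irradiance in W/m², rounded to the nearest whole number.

cos θ_z = sin(-44.6°) sin(0.2°) + cos(-44.6°) cos(0.2°) cos(63.80°) = -0.0025 + 0.3144 = 0.3119.
Top-of-atmosphere irradiance = S₀ (d̄/d)² cos θ_z = 1367 × 0.9939 × 0.3119 = 423.77 W/m².

424 W/m²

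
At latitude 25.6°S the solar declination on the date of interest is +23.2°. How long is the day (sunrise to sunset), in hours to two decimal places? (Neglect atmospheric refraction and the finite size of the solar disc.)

−tan φ tan δ = −(-0.4791)(0.4286) = 0.2053; H_s = arccos(0.2053) = 78.15°.
Day length = 2 H_s / 15° h⁻¹ = 156.30° / 15 = 10.420 h.

10.42 hours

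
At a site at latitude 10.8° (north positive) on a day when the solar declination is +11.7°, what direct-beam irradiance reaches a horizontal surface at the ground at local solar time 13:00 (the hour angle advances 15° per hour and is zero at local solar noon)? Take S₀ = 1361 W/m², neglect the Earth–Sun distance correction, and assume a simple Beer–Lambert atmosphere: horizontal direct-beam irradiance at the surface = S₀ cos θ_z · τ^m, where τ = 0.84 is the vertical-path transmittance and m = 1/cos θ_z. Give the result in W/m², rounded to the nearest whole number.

Hour angle H = 15° × (13 − 12) = 15.00°.
With φ = 10.8°, δ = 11.7°, H = 15.00°: sin φ sin δ = 0.0380, cos φ cos δ cos H = 0.9291, so cos θ_z = 0.9671.
Air mass m = 1/cos θ_z = 1/0.9671 = 1.034; τ^m = 0.84^1.034 = 0.8350.
Surface direct beam = 1361 × 0.9671 × 0.8350 = 1099.05 W/m².

1099 W/m²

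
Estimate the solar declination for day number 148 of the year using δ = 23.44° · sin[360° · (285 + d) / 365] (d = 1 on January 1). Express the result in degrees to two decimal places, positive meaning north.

360 × (285 + 148) / 365 = 427.068°; sin(427.068°) = 0.9210.
δ = 23.44 × 0.9210 = 21.588° ≈ +21.59°.

+21.59°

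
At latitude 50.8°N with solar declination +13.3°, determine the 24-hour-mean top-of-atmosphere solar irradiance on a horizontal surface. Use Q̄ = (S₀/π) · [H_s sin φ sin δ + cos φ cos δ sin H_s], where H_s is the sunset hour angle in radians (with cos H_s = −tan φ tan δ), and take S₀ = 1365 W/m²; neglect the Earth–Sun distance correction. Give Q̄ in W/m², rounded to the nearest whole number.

400 W/m²

−tan φ tan δ = −(1.2261)(0.2364) = -0.2899; H_s = arccos(-0.2899) = 106.85°. In radians, H_s = 1.8649.
H_s sin φ sin δ = 1.8649 × 0.7749 × 0.2300 = 0.3324.
cos φ cos δ sin H_s = 0.6320 × 0.9732 × 0.9571 = 0.5887.
Q̄ = (1365/π) × (0.3324 + 0.5887) = 434.49 × 0.9211 = 400.21 W/m².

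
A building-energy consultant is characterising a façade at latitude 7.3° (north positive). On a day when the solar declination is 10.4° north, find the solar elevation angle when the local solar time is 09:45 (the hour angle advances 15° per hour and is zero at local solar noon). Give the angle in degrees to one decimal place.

56.5°

Hour angle H = 15° × (9.75 − 12) = -33.75°.
cos θ_z = sin(7.3°) sin(10.4°) + cos(7.3°) cos(10.4°) cos(-33.75°) = 0.0229 + 0.8112 = 0.8341.
θ_z = arccos(0.8341) = 33.48°, so the elevation is 90° − 33.48° = 56.52°.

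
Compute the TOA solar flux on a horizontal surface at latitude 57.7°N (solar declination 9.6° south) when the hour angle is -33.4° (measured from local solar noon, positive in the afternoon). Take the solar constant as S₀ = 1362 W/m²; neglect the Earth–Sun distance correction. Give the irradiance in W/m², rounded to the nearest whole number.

cos θ_z = sin φ sin δ + cos φ cos δ cos H = (0.8453)(-0.1668) + (0.5344)(0.9860)(0.8348) = 0.2989.
Top-of-atmosphere irradiance = S₀ cos θ_z = 1362 × 0.2989 = 407.10 W/m².

407 W/m²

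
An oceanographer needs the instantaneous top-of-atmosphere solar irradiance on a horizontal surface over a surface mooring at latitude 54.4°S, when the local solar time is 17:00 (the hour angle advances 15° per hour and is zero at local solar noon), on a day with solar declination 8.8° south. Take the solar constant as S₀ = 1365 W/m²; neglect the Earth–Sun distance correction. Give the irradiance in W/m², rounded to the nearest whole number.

373 W/m²

Hour angle H = 15° × (17 − 12) = 75.00°.
cos θ_z = sin φ sin δ + cos φ cos δ cos H = (-0.8131)(-0.1530) + (0.5821)(0.9882)(0.2588) = 0.2733.
Top-of-atmosphere irradiance = S₀ cos θ_z = 1365 × 0.2733 = 373.05 W/m².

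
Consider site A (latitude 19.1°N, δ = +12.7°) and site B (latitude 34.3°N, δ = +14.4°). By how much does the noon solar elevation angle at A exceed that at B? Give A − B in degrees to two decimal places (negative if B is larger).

+13.50°

A: 90° − |19.1 − (12.7)| = 83.60°.
B: 90° − |34.3 − (14.4)| = 70.10°.
A − B = 83.60 − 70.10 = 13.50°.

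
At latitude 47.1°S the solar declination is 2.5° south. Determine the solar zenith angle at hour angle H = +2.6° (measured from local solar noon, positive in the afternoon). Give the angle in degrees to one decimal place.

44.7°

cos θ_z = sin φ sin δ + cos φ cos δ cos H = (-0.7325)(-0.0436) + (0.6807)(0.9990)(0.9990) = 0.7113.
θ_z = arccos(0.7113) = 44.66°.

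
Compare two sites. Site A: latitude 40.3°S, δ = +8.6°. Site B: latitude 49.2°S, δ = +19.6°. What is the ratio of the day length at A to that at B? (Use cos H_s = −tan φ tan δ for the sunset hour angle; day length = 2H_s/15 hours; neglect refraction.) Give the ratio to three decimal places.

1.259

A: H_s = arccos(−tan -40.3° · tan 8.6°) = 82.63°, so 2H_s/15 = 11.0173 h.
B: H_s = arccos(−tan -49.2° · tan 19.6°) = 65.64°, so 2H_s/15 = 8.7520 h.
Ratio A/B = 11.0173 / 8.7520 = 1.2588.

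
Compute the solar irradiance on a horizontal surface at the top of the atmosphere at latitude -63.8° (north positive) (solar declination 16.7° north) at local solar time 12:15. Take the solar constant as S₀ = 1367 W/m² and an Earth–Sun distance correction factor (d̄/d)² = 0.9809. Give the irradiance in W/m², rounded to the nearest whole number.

220 W/m²

Hour angle H = 15° × (12.25 − 12) = 3.75°.
With φ = -63.8°, δ = 16.7°, H = 3.75°: sin φ sin δ = -0.2578, cos φ cos δ cos H = 0.4220, so cos θ_z = 0.1642.
Top-of-atmosphere irradiance = S₀ (d̄/d)² cos θ_z = 1367 × 0.9809 × 0.1642 = 220.17 W/m².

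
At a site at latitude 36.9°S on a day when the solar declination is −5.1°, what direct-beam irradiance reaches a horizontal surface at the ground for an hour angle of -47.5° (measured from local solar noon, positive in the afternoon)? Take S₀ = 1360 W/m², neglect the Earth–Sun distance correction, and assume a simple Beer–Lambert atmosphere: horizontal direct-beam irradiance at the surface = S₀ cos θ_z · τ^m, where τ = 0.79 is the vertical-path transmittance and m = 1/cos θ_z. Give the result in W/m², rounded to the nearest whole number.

540 W/m²

cos θ_z = sin φ sin δ + cos φ cos δ cos H = (-0.6004)(-0.0889) + (0.7997)(0.9960)(0.6756) = 0.5915.
Air mass m = 1/cos θ_z = 1/0.5915 = 1.691; τ^m = 0.79^1.691 = 0.6713.
Surface direct beam = 1360 × 0.5915 × 0.6713 = 540.02 W/m².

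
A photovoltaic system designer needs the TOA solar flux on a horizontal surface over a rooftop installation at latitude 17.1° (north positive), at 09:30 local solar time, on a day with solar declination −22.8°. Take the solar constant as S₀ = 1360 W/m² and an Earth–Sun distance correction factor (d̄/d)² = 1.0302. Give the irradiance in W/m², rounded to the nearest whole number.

Hour angle H = 15° × (9.5 − 12) = -37.50°.
With φ = 17.1°, δ = -22.8°, H = -37.50°: sin φ sin δ = -0.1139, cos φ cos δ cos H = 0.6990, so cos θ_z = 0.5851.
Top-of-atmosphere irradiance = S₀ (d̄/d)² cos θ_z = 1360 × 1.0302 × 0.5851 = 819.77 W/m².

820 W/m²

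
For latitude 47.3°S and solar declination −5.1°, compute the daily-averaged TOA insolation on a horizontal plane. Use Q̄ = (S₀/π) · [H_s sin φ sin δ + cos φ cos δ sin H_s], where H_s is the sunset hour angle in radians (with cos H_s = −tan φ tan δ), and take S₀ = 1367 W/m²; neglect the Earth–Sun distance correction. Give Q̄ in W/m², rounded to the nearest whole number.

−tan φ tan δ = −(-1.0837)(-0.0892) = -0.0967; H_s = arccos(-0.0967) = 95.55°. In radians, H_s = 1.6677.
H_s sin φ sin δ = 1.6677 × -0.7349 × -0.0889 = 0.1090.
cos φ cos δ sin H_s = 0.6782 × 0.9960 × 0.9953 = 0.6723.
Q̄ = (1367/π) × (0.1090 + 0.6723) = 435.13 × 0.7813 = 339.97 W/m².

340 W/m²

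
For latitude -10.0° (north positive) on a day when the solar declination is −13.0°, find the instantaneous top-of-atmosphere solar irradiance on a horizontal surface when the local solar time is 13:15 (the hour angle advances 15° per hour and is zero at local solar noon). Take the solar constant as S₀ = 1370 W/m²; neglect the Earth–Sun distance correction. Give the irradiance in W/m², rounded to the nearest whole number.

1298 W/m²

Hour angle H = 15° × (13.25 − 12) = 18.75°.
cos θ_z = sin(-10.0°) sin(-13.0°) + cos(-10.0°) cos(-13.0°) cos(18.75°) = 0.0391 + 0.9086 = 0.9477.
Top-of-atmosphere irradiance = S₀ cos θ_z = 1370 × 0.9477 = 1298.35 W/m².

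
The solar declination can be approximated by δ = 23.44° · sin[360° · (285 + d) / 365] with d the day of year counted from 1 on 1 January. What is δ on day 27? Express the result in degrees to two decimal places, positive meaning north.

-18.54°

360 × (285 + 27) / 365 = 307.726°; sin(307.726°) = -0.7909.
δ = 23.44 × -0.7909 = -18.539° ≈ -18.54°.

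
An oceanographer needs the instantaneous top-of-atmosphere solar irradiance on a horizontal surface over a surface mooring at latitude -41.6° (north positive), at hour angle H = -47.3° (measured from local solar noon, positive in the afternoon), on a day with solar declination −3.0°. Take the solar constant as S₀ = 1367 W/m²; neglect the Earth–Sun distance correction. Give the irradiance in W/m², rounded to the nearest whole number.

740 W/m²

With φ = -41.6°, δ = -3.0°, H = -47.30°: sin φ sin δ = 0.0347, cos φ cos δ cos H = 0.5064, so cos θ_z = 0.5411.
Top-of-atmosphere irradiance = S₀ cos θ_z = 1367 × 0.5411 = 739.68 W/m².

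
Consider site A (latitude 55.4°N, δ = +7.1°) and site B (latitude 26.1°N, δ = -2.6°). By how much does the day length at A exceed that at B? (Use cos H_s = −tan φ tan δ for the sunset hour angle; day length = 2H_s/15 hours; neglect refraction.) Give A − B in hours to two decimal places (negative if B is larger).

A: H_s = arccos(−tan 55.4° · tan 7.1°) = 100.40°, so 2H_s/15 = 13.3867 h.
B: H_s = arccos(−tan 26.1° · tan -2.6°) = 88.73°, so 2H_s/15 = 11.8307 h.
A − B = 13.3867 − 11.8307 = 1.5560 h.

+1.56 h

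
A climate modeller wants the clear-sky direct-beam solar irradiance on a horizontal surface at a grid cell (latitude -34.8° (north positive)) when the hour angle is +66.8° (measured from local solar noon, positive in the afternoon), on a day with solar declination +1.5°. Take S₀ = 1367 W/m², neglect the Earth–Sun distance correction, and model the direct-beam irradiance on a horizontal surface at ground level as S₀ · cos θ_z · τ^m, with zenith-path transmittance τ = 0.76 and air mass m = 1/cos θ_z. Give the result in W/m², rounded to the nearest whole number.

With φ = -34.8°, δ = 1.5°, H = 66.80°: sin φ sin δ = -0.0149, cos φ cos δ cos H = 0.3234, so cos θ_z = 0.3085.
Air mass m = 1/cos θ_z = 1/0.3085 = 3.241; τ^m = 0.76^3.241 = 0.4109.
Surface direct beam = 1367 × 0.3085 × 0.4109 = 173.28 W/m².

173 W/m²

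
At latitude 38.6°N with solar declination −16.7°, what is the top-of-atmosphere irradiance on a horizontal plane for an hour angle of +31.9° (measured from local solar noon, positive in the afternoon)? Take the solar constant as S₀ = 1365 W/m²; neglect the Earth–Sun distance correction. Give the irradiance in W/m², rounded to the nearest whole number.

623 W/m²

cos θ_z = sin φ sin δ + cos φ cos δ cos H = (0.6239)(-0.2874) + (0.7815)(0.9578)(0.8490) = 0.4562.
Top-of-atmosphere irradiance = S₀ cos θ_z = 1365 × 0.4562 = 622.71 W/m².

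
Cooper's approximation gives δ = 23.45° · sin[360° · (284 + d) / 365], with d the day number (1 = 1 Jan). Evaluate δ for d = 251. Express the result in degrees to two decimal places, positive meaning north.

+5.01°

360 × (284 + 251) / 365 = 527.671°; sin(527.671°) = 0.2135.
δ = 23.45 × 0.2135 = 5.007° ≈ +5.01°.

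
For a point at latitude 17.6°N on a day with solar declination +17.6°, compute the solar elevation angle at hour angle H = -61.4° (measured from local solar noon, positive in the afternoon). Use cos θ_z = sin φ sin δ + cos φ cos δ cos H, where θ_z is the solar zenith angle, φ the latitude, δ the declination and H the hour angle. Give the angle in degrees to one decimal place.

cos θ_z = sin φ sin δ + cos φ cos δ cos H = (0.3024)(0.3024) + (0.9532)(0.9532)(0.4787) = 0.5264.
θ_z = arccos(0.5264) = 58.24°, so the elevation is 90° − 58.24° = 31.76°.

31.8°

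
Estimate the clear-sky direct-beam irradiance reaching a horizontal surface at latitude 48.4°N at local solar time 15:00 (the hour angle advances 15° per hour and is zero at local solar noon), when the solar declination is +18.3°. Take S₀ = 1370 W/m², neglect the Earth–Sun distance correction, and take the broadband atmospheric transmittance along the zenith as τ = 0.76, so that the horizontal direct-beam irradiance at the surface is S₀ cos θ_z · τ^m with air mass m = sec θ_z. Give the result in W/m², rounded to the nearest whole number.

623 W/m²

Hour angle H = 15° × (15 − 12) = 45.00°.
With φ = 48.4°, δ = 18.3°, H = 45.00°: sin φ sin δ = 0.2348, cos φ cos δ cos H = 0.4457, so cos θ_z = 0.6805.
Air mass m = 1/cos θ_z = 1/0.6805 = 1.470; τ^m = 0.76^1.470 = 0.6680.
Surface direct beam = 1370 × 0.6805 × 0.6680 = 622.77 W/m².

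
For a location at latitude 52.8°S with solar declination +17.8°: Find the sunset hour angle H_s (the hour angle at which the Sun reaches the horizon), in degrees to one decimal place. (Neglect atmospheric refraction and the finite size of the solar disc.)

65.0°

The sunset hour angle satisfies cos H_s = −tan φ tan δ = 0.4230, giving H_s = 64.98°.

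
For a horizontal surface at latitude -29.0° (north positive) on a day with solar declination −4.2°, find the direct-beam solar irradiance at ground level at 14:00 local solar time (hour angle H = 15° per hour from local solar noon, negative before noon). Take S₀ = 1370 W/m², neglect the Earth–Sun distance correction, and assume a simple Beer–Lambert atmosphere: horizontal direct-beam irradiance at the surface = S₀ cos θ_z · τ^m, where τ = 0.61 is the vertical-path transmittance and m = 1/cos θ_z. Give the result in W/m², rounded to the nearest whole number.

Hour angle H = 15° × (14 − 12) = 30.00°.
cos θ_z = sin(-29.0°) sin(-4.2°) + cos(-29.0°) cos(-4.2°) cos(30.00°) = 0.0355 + 0.7554 = 0.7909.
Air mass m = 1/cos θ_z = 1/0.7909 = 1.264; τ^m = 0.61^1.264 = 0.5354.
Surface direct beam = 1370 × 0.7909 × 0.5354 = 580.12 W/m².

580 W/m²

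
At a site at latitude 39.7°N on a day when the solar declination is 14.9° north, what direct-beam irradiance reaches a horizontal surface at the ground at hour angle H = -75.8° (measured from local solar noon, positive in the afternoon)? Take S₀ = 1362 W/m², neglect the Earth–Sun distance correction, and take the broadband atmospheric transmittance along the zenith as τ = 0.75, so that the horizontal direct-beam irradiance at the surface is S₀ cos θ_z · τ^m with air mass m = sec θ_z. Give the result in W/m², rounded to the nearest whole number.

206 W/m²

cos θ_z = sin φ sin δ + cos φ cos δ cos H = (0.6388)(0.2571) + (0.7694)(0.9664)(0.2453) = 0.3466.
Air mass m = 1/cos θ_z = 1/0.3466 = 2.885; τ^m = 0.75^2.885 = 0.4361.
Surface direct beam = 1362 × 0.3466 × 0.4361 = 205.87 W/m².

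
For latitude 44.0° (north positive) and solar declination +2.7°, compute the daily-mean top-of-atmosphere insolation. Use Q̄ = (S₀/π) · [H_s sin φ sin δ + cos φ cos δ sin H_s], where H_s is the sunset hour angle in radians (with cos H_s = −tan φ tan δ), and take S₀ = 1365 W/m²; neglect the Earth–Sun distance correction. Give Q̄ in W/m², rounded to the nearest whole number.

The sunset hour angle satisfies cos H_s = −tan φ tan δ = -0.0455, giving H_s = 92.61°. In radians, H_s = 1.6163.
H_s sin φ sin δ = 1.6163 × 0.6947 × 0.0471 = 0.0529.
cos φ cos δ sin H_s = 0.7193 × 0.9989 × 0.9990 = 0.7178.
Q̄ = (1365/π) × (0.0529 + 0.7178) = 434.49 × 0.7707 = 334.86 W/m².

335 W/m²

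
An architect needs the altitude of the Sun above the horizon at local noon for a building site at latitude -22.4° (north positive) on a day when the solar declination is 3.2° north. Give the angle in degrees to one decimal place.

64.4°

At local solar noon the hour angle is zero, so the elevation is 90° − |φ − δ| = 90° − |-22.4° − (3.2°)| = 90° − 25.6° = 64.4°.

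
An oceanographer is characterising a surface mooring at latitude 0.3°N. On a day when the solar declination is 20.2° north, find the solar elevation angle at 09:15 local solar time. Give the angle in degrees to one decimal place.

Hour angle H = 15° × (9.25 − 12) = -41.25°.
cos θ_z = sin φ sin δ + cos φ cos δ cos H = (0.0052)(0.3453) + (1.0000)(0.9385)(0.7518) = 0.7074.
θ_z = arccos(0.7074) = 44.98°, so the elevation is 90° − 44.98° = 45.02°.

45.0°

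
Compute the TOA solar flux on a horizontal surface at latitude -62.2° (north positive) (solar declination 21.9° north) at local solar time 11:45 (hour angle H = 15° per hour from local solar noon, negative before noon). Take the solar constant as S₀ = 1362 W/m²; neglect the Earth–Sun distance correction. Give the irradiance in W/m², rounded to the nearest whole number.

Hour angle H = 15° × (11.75 − 12) = -3.75°.
With φ = -62.2°, δ = 21.9°, H = -3.75°: sin φ sin δ = -0.3299, cos φ cos δ cos H = 0.4318, so cos θ_z = 0.1019.
Top-of-atmosphere irradiance = S₀ cos θ_z = 1362 × 0.1019 = 138.79 W/m².

139 W/m²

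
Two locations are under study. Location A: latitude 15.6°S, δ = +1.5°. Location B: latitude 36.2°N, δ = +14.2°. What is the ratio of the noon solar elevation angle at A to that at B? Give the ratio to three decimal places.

1.072

A: 90° − |-15.6 − (1.5)| = 72.90°.
B: 90° − |36.2 − (14.2)| = 68.00°.
Ratio A/B = 72.9000 / 68.0000 = 1.0721.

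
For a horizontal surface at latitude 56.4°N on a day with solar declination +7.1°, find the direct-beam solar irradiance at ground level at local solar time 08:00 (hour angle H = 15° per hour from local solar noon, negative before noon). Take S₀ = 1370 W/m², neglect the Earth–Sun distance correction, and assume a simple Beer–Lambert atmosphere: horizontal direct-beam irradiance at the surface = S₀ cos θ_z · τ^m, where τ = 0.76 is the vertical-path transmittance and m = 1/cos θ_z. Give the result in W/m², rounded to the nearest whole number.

Hour angle H = 15° × (8 − 12) = -60.00°.
cos θ_z = sin(56.4°) sin(7.1°) + cos(56.4°) cos(7.1°) cos(-60.00°) = 0.1030 + 0.2746 = 0.3776.
Air mass m = 1/cos θ_z = 1/0.3776 = 2.648; τ^m = 0.76^2.648 = 0.4835.
Surface direct beam = 1370 × 0.3776 × 0.4835 = 250.12 W/m².

250 W/m²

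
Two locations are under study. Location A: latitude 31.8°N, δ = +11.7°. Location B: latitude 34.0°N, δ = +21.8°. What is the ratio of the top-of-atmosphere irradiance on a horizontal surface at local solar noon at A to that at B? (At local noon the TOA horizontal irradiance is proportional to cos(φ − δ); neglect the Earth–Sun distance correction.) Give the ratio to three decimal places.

0.961

A: cos θ_z = cos(31.8° − (11.7°)) = 0.9391.
B: cos θ_z = cos(34.0° − (21.8°)) = 0.9774.
Ratio A/B = 0.9391 / 0.9774 = 0.9608.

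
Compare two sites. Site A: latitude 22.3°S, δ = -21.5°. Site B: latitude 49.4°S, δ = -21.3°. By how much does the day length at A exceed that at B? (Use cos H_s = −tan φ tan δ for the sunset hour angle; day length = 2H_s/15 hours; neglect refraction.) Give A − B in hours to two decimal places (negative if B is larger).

A: H_s = arccos(−tan -22.3° · tan -21.5°) = 99.30°, so 2H_s/15 = 13.2400 h.
B: H_s = arccos(−tan -49.4° · tan -21.3°) = 117.06°, so 2H_s/15 = 15.6080 h.
A − B = 13.2400 − 15.6080 = -2.3680 h.

-2.37 h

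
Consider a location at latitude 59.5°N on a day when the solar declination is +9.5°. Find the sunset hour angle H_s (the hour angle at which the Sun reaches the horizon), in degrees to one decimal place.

The sunset hour angle satisfies cos H_s = −tan φ tan δ = -0.2841, giving H_s = 106.51°.

106.5°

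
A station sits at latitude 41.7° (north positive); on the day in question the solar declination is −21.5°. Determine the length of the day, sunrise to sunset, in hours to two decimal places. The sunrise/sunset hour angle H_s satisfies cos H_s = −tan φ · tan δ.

9.26 hours

−tan φ tan δ = −(0.8910)(-0.3939) = 0.3510; H_s = arccos(0.3510) = 69.45°.
Day length = 2 H_s / 15° h⁻¹ = 138.90° / 15 = 9.260 h.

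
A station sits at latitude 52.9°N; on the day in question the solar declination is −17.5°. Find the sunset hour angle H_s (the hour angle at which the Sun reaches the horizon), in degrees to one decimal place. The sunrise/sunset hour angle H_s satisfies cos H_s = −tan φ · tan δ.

The sunset hour angle satisfies cos H_s = −tan φ tan δ = 0.4169, giving H_s = 65.36°.

65.4°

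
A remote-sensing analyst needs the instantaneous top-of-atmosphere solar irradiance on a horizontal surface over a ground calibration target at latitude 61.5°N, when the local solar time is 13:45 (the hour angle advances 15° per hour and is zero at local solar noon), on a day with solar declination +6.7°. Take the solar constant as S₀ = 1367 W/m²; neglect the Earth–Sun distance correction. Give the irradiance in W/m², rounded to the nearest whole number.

Hour angle H = 15° × (13.75 − 12) = 26.25°.
With φ = 61.5°, δ = 6.7°, H = 26.25°: sin φ sin δ = 0.1025, cos φ cos δ cos H = 0.4250, so cos θ_z = 0.5275.
Top-of-atmosphere irradiance = S₀ cos θ_z = 1367 × 0.5275 = 721.09 W/m².

721 W/m²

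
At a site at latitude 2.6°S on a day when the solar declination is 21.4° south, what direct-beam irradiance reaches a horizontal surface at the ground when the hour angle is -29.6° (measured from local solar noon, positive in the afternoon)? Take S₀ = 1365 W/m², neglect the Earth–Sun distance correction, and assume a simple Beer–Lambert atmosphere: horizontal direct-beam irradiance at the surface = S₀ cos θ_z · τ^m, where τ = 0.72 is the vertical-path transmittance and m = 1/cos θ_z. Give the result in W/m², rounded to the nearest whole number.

757 W/m²

cos θ_z = sin φ sin δ + cos φ cos δ cos H = (-0.0454)(-0.3649) + (0.9990)(0.9311)(0.8695) = 0.8253.
Air mass m = 1/cos θ_z = 1/0.8253 = 1.212; τ^m = 0.72^1.212 = 0.6716.
Surface direct beam = 1365 × 0.8253 × 0.6716 = 756.58 W/m².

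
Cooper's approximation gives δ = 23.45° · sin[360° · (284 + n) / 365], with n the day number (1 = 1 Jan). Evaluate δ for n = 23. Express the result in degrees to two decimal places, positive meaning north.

360 × (284 + 23) / 365 = 302.795°; sin(302.795°) = -0.8406.
δ = 23.45 × -0.8406 = -19.712° ≈ -19.71°.

-19.71°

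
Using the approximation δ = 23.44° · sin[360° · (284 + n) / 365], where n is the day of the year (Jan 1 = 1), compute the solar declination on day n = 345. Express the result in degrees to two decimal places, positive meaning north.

-23.11°

360 × (284 + 345) / 365 = 620.384°; sin(620.384°) = -0.9859.
δ = 23.44 × -0.9859 = -23.109° ≈ -23.11°.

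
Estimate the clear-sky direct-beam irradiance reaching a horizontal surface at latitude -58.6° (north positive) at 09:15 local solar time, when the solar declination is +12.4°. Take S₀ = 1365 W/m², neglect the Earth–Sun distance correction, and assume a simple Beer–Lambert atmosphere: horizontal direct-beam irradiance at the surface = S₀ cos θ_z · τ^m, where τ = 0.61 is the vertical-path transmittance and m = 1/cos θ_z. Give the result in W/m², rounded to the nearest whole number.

Hour angle H = 15° × (9.25 − 12) = -41.25°.
cos θ_z = sin(-58.6°) sin(12.4°) + cos(-58.6°) cos(12.4°) cos(-41.25°) = -0.1833 + 0.3826 = 0.1993.
Air mass m = 1/cos θ_z = 1/0.1993 = 5.018; τ^m = 0.61^5.018 = 0.0837.
Surface direct beam = 1365 × 0.1993 × 0.0837 = 22.77 W/m².

23 W/m²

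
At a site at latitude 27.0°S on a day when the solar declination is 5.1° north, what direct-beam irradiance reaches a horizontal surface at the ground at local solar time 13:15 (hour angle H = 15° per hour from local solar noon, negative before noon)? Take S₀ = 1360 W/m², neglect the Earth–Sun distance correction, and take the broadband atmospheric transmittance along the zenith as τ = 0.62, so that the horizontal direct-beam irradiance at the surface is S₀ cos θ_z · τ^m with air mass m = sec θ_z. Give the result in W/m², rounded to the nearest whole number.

Hour angle H = 15° × (13.25 − 12) = 18.75°.
With φ = -27.0°, δ = 5.1°, H = 18.75°: sin φ sin δ = -0.0404, cos φ cos δ cos H = 0.8404, so cos θ_z = 0.8000.
Air mass m = 1/cos θ_z = 1/0.8000 = 1.250; τ^m = 0.62^1.250 = 0.5502.
Surface direct beam = 1360 × 0.8000 × 0.5502 = 598.62 W/m².

599 W/m²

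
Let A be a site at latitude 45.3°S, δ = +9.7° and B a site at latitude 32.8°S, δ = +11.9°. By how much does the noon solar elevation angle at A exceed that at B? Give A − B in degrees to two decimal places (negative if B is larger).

-10.30°

A: 90° − |-45.3 − (9.7)| = 35.00°.
B: 90° − |-32.8 − (11.9)| = 45.30°.
A − B = 35.00 − 45.30 = -10.30°.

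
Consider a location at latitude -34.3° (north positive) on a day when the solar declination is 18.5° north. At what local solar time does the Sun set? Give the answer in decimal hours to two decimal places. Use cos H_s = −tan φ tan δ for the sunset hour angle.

cos H_s = −tan(-34.3°) · tan(18.5°) = 0.2282, so H_s = arccos(0.2282) = 76.81°.
Sunset is at 12 + H_s/15 = 12 + 5.121 = 17.121 h local solar time.

17.12 h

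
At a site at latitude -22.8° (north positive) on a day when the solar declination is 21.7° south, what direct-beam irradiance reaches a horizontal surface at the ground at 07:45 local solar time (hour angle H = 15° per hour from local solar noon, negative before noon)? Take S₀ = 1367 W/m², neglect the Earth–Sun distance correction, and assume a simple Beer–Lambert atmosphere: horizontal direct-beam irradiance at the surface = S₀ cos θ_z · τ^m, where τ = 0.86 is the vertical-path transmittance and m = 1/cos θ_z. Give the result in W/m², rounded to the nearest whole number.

Hour angle H = 15° × (7.75 − 12) = -63.75°.
cos θ_z = sin φ sin δ + cos φ cos δ cos H = (-0.3875)(-0.3697) + (0.9219)(0.9291)(0.4423) = 0.5221.
Air mass m = 1/cos θ_z = 1/0.5221 = 1.915; τ^m = 0.86^1.915 = 0.7491.
Surface direct beam = 1367 × 0.5221 × 0.7491 = 534.64 W/m².

535 W/m²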